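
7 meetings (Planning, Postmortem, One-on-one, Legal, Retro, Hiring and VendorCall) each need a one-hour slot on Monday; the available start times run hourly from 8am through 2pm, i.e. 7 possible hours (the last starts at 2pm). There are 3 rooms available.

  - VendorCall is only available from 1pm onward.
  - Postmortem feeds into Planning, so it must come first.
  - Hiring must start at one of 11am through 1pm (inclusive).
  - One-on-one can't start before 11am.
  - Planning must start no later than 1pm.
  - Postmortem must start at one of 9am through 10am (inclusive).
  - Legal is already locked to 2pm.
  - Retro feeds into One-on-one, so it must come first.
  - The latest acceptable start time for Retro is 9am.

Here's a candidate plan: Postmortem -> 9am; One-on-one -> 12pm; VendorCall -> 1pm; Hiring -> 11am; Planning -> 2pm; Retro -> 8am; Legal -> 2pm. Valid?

Hiring must start at one of 11am through 1pm (inclusive) — holds.
VendorCall is only available from 1pm onward — holds.
Retro feeds into One-on-one, so it must come first — holds.
Postmortem feeds into Planning, so it must come first — holds.
Legal is already locked to 2pm — holds.
Postmortem must start at one of 9am through 10am (inclusive) — holds.
One-on-one can't start before 11am — holds.
Planning must start no later than 1pm — violated.
There are 3 rooms available — holds.
The latest acceptable start time for Retro is 9am — holds.

Invalid. Planning must start no later than 1pm.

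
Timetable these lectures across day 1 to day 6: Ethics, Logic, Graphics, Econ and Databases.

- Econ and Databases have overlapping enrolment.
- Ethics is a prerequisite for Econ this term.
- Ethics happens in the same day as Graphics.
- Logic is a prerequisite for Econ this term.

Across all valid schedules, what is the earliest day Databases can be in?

Databases at day 1 is achievable: Graphics in day 1, Logic in day 1, Econ in day 2, Databases in day 1, Ethics in day 1.

day 1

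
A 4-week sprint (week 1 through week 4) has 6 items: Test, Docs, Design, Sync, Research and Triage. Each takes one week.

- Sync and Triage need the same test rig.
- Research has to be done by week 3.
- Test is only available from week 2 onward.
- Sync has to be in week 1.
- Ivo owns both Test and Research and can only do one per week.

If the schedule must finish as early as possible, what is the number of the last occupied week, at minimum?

2

Test can't be placed before week 2, so the schedule must run through at least week 2.
2 works (last occupied week: week 2): for example Sync -> week 1, Docs -> week 1, Design -> week 1, Triage -> week 2, Research -> week 1, Test -> week 2.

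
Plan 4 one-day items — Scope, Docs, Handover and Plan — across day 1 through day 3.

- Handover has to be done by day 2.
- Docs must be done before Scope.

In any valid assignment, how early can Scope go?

Precedence pushes Scope to at least day 2.
Scope at day 2 is achievable: Docs=day 1, Scope=day 2, Plan=day 1, Handover=day 1.

day 2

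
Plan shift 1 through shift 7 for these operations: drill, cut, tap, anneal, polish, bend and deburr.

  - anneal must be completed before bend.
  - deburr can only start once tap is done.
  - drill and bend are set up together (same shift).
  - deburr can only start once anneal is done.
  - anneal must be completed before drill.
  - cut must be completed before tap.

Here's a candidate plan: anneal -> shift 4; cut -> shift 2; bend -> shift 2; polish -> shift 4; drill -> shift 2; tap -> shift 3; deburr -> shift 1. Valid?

Invalid. deburr can only start once anneal is done.

deburr can only start once tap is done — violated.
cut must be completed before tap — holds.
deburr can only start once anneal is done — violated.
drill and bend are set up together (same shift) — holds.
anneal must be completed before drill — violated.
anneal must be completed before bend — violated.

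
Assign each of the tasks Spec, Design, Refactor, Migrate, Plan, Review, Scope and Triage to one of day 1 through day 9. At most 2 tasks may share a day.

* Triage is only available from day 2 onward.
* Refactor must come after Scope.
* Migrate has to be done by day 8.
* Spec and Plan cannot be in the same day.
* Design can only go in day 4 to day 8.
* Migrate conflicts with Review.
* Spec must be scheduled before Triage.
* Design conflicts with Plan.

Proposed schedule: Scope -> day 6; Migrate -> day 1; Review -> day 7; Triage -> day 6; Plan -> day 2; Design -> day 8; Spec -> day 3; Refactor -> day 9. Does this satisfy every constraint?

Migrate conflicts with Review — holds.
Triage is only available from day 2 onward — holds.
Design can only go in day 4 to day 8 — holds.
Spec must be scheduled before Triage — holds.
Migrate has to be done by day 8 — holds.
Spec and Plan cannot be in the same day — holds.
At most 2 tasks may share a day — holds.
Design conflicts with Plan — holds.
Refactor must come after Scope — holds.

Valid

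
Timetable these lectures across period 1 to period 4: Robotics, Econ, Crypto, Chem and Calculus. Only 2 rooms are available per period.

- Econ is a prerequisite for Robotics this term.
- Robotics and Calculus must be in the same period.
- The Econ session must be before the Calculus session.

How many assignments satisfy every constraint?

48

Splitting on Robotics: it can be period 2 (8), period 3 (16), period 4 (24). Listing each branch's schedules as (Econ, Crypto, Chem, Calculus) by period number:
Robotics=period 2: (1,1,3,2) (1,1,4,2) (1,3,1,2) (1,3,3,2) (1,3,4,2) (1,4,1,2) (1,4,3,2) (1,4,4,2) — 8.
Robotics=period 3: (1,1,2,3) (1,1,4,3) (1,2,1,3) (1,2,2,3) (1,2,4,3) (1,4,1,3) (1,4,2,3) (1,4,4,3) (2,1,1,3) (2,1,2,3) (2,1,4,3) (2,2,1,3) (2,2,4,3) (2,4,1,3) (2,4,2,3) (2,4,4,3) — 16.
Robotics=period 4: (1,1,2,4) (1,1,3,4) (1,2,1,4) (1,2,2,4) (1,2,3,4) (1,3,1,4) (1,3,2,4) (1,3,3,4) (2,1,1,4) (2,1,2,4) (2,1,3,4) (2,2,1,4) (2,2,3,4) (2,3,1,4) (2,3,2,4) (2,3,3,4) (3,1,1,4) (3,1,2,4) (3,1,3,4) (3,2,1,4) (3,2,2,4) (3,2,3,4) (3,3,1,4) (3,3,2,4) — 24.
Summing: 8 + 16 + 24 = 48.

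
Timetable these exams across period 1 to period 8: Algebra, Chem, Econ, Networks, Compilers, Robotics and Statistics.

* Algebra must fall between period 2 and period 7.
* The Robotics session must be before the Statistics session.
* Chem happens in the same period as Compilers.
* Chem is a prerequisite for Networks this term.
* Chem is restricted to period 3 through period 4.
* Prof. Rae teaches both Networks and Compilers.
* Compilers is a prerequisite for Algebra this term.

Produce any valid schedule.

Compilers in period 3; Algebra in period 4; Chem in period 3; Robotics in period 1; Statistics in period 2; Networks in period 4; Econ in period 1

Checking: Compilers(period 3) before Algebra(period 4); Chem(period 3) before Networks(period 4); Robotics(period 1) before Statistics(period 2); Networks(period 4) != Compilers(period 3); Chem = Compilers = period 3; Chem=period 3 in [period 3,period 4]; Algebra=period 4 in [period 2,period 7].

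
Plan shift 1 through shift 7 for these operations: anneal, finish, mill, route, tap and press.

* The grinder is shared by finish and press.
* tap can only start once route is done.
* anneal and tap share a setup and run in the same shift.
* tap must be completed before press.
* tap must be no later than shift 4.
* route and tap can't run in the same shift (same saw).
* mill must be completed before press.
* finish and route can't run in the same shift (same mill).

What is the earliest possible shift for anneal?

shift 2

Anneal must be in the same shift as tap, which can't be before shift 2, so anneal is at least shift 2; anneal must be in the same shift as tap, which can't be after shift 4, so anneal is at most shift 4.
anneal at shift 2 is achievable: press -> shift 3; finish -> shift 2; route -> shift 1; anneal -> shift 2; mill -> shift 1; tap -> shift 2.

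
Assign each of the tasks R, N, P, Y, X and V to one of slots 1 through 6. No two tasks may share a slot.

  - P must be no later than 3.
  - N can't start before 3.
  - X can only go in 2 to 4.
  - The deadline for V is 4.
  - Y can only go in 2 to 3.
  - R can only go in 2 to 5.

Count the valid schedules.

6

Splitting on P: it can be 1 (4), 2 (1), 3 (1). Listing each branch's schedules as (R, N, Y, X, V):
P=1: (5,6,2,3,4) (5,6,2,4,3) (5,6,3,2,4) (5,6,3,4,2) — 4.
P=2: (5,6,3,4,1) — 1.
P=3: (5,6,2,4,1) — 1.
Summing: 4 + 1 + 1 = 6.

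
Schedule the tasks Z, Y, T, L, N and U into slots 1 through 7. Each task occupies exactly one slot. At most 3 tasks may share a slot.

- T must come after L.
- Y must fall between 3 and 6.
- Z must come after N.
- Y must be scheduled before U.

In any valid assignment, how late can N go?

Downstream work caps N at 6.
N at 6 is achievable: N=6; Y=3; L=1; Z=7; U=4; T=2.

6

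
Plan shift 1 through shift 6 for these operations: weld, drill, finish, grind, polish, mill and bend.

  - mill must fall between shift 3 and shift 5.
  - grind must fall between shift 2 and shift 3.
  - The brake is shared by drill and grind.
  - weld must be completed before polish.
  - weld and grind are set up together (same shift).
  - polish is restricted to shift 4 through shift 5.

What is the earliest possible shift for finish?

finish at shift 1 is achievable: weld -> shift 2, grind -> shift 2, drill -> shift 1, polish -> shift 4, bend -> shift 1, mill -> shift 3, finish -> shift 1.

shift 1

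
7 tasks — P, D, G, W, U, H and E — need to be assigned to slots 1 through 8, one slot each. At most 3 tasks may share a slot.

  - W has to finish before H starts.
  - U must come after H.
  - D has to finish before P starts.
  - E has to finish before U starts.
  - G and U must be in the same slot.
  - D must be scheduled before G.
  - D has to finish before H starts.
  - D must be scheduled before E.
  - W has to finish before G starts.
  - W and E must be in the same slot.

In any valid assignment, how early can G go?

4

G must be in the same slot as U, which can't be before 4, so G is at least 4.
G at 4 is achievable: U -> 4; W -> 2; P -> 2; D -> 1; H -> 3; G -> 4; E -> 2.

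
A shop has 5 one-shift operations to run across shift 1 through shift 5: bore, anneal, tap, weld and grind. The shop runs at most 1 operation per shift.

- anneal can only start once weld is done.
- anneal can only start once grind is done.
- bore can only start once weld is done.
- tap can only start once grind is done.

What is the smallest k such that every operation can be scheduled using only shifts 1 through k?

The precedence chain requires at least 2 distinct shifts.
With at most 1 per shift and 5 operations, at least 5 shifts are needed.
5 works (last occupied shift: shift 5): for example grind -> shift 2; anneal -> shift 3; bore -> shift 4; weld -> shift 1; tap -> shift 5.

5 shifts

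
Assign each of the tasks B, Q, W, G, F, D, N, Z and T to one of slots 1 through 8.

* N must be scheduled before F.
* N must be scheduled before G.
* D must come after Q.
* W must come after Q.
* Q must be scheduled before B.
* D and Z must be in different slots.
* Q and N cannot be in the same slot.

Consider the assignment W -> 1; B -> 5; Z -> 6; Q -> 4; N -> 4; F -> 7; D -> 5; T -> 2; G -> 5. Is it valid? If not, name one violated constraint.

N must be scheduled before G — holds.
N must be scheduled before F — holds.
Q must be scheduled before B — holds.
W must come after Q — violated.
Q and N cannot be in the same slot — violated.
D must come after Q — holds.
D and Z must be in different slots — holds.

No — it violates: W must come after Q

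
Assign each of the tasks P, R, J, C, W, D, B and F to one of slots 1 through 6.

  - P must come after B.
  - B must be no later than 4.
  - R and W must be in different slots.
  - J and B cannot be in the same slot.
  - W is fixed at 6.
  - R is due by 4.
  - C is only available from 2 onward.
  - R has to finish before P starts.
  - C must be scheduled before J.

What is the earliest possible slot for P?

Precedence pushes P to at least 2.
P at 2 is achievable: D in 1; C in 2; B in 1; P in 2; R in 1; F in 1; W in 6; J in 3.

2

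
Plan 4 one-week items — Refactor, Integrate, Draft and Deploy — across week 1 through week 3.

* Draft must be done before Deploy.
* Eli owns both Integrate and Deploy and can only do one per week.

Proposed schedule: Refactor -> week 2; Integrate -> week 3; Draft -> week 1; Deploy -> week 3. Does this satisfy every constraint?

Invalid. Eli owns both Integrate and Deploy and can only do one per week.

Eli owns both Integrate and Deploy and can only do one per week — violated.
Draft must be done before Deploy — holds.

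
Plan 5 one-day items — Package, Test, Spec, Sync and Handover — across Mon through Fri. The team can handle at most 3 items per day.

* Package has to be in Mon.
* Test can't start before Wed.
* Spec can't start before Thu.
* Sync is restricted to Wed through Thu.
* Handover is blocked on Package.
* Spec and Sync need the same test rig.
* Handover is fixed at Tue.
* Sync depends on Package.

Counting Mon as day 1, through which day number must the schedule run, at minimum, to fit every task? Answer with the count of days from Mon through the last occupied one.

4

The precedence chain requires at least 2 distinct days.
With at most 3 per day and 5 tasks, at least 2 days are needed.
Spec can't be placed before Thu — that is day 4 counting from Mon — so the schedule must run through at least 4 days.
4 works (last occupied day: Thu): for example Spec=Thu; Sync=Wed; Test=Wed; Package=Mon; Handover=Tue.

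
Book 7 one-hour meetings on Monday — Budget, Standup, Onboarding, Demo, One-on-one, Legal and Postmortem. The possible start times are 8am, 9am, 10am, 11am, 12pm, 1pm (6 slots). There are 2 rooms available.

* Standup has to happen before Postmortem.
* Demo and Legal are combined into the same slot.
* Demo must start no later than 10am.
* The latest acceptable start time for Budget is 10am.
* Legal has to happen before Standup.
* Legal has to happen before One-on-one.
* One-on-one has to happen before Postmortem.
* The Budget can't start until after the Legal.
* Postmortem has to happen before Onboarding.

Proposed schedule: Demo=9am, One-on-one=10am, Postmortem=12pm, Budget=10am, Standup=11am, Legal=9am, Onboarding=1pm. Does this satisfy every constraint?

Legal has to happen before Standup — holds.
One-on-one has to happen before Postmortem — holds.
Postmortem has to happen before Onboarding — holds.
Legal has to happen before One-on-one — holds.
Demo and Legal are combined into the same slot — holds.
The Budget can't start until after the Legal — holds.
There are 2 rooms available — holds.
Standup has to happen before Postmortem — holds.
Demo must start no later than 10am — holds.
The latest acceptable start time for Budget is 10am — holds.

Yes, all constraints hold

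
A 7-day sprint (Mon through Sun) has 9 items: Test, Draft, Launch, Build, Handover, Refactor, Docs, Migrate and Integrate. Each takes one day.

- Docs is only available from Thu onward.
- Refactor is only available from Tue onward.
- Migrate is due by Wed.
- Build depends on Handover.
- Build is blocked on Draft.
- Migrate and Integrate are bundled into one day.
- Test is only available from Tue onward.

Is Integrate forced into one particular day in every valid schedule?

Integrate can be Mon (e.g. Launch in Mon; Test in Tue; Build in Tue; Docs in Thu; Draft in Mon; Integrate in Mon; Migrate in Mon; Refactor in Tue; Handover in Mon) or Tue (e.g. Build in Tue; Test in Tue; Refactor in Tue; Docs in Thu; Integrate in Tue; Migrate in Tue; Launch in Mon; Draft in Mon; Handover in Mon).

No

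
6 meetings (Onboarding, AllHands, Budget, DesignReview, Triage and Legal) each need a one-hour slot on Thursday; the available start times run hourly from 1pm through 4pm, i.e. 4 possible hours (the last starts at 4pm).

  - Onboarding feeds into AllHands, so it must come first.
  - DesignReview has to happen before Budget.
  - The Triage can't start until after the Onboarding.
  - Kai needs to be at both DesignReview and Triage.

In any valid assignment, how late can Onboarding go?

3pm

Downstream work caps Onboarding at 3pm.
Onboarding at 3pm is achievable: Legal in 1pm; AllHands in 4pm; Budget in 2pm; Onboarding in 3pm; Triage in 4pm; DesignReview in 1pm.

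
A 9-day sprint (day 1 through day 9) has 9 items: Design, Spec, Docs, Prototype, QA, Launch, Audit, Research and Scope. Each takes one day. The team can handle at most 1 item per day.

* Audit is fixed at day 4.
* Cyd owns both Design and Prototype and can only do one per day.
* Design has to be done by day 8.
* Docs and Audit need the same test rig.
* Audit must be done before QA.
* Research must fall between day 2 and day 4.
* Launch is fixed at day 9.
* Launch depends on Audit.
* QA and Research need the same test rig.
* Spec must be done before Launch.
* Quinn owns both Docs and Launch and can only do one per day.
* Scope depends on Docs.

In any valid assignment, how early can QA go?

Precedence pushes QA to at least day 5.
QA at day 5 is achievable: Research=day 2, Prototype=day 8, Audit=day 4, Launch=day 9, Spec=day 3, Scope=day 7, Design=day 1, QA=day 5, Docs=day 6.

day 5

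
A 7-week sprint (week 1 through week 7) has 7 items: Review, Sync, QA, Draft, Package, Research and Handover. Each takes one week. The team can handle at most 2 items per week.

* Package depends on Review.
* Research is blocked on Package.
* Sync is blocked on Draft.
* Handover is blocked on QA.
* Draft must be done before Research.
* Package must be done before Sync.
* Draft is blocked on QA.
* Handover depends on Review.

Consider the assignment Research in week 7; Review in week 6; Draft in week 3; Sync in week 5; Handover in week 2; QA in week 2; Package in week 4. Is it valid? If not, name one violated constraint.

Handover is blocked on QA — violated.
The team can handle at most 2 items per week — holds.
Package must be done before Sync — holds.
Package depends on Review — violated.
Handover depends on Review — violated.
Research is blocked on Package — holds.
Sync is blocked on Draft — holds.
Draft must be done before Research — holds.
Draft is blocked on QA — holds.

No — it violates: Handover depends on Review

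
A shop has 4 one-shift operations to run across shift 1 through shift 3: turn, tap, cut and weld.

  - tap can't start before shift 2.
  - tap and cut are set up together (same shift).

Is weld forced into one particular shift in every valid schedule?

weld can be shift 1 (e.g. weld in shift 1, turn in shift 1, cut in shift 2, tap in shift 2) or shift 2 (e.g. weld in shift 2, turn in shift 1, cut in shift 2, tap in shift 2).

No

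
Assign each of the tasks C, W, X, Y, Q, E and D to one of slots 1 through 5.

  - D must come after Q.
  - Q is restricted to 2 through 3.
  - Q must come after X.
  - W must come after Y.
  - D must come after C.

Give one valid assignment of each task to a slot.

D=3, E=1, X=1, Y=1, W=2, C=1, Q=2

Checking: Q(2) before D(3); C(1) before D(3); Y(1) before W(2); X(1) before Q(2); Q=2 in [2,3].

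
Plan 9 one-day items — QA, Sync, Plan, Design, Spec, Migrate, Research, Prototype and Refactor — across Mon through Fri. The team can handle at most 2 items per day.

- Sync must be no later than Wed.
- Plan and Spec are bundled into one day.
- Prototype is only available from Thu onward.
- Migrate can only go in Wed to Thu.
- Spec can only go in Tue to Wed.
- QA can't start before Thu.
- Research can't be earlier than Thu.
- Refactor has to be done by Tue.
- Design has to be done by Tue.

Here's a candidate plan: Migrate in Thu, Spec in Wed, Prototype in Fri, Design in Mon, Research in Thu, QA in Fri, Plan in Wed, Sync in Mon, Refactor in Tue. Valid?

Research can't be earlier than Thu — holds.
Migrate can only go in Wed to Thu — holds.
Design has to be done by Tue — holds.
Sync must be no later than Wed — holds.
Refactor has to be done by Tue — holds.
The team can handle at most 2 items per day — holds.
Prototype is only available from Thu onward — holds.
QA can't start before Thu — holds.
Plan and Spec are bundled into one day — holds.
Spec can only go in Tue to Wed — holds.

Yes, all constraints hold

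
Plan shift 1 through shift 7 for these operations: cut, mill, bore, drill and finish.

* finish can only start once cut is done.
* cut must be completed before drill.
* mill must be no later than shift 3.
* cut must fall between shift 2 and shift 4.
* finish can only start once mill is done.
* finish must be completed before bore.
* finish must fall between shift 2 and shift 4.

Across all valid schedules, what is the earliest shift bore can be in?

shift 4

Precedence pushes bore to at least shift 4.
bore at shift 4 is achievable: drill in shift 3; cut in shift 2; bore in shift 4; mill in shift 1; finish in shift 3.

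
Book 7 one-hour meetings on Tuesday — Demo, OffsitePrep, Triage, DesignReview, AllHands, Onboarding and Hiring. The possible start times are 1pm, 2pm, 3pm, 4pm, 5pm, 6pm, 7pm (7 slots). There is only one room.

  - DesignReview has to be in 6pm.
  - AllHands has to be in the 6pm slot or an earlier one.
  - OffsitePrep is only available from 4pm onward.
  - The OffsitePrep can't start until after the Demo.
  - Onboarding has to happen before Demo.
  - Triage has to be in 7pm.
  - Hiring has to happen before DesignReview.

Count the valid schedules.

Splitting on Demo: it can be 2pm (4), 3pm (8), 4pm (6). Listing each branch's schedules as (OffsitePrep, Triage, DesignReview, AllHands, Onboarding, Hiring):
Demo=2pm: (4pm,7pm,6pm,3pm,1pm,5pm) (4pm,7pm,6pm,5pm,1pm,3pm) (5pm,7pm,6pm,3pm,1pm,4pm) (5pm,7pm,6pm,4pm,1pm,3pm) — 4.
Demo=3pm: (4pm,7pm,6pm,1pm,2pm,5pm) (4pm,7pm,6pm,2pm,1pm,5pm) (4pm,7pm,6pm,5pm,1pm,2pm) (4pm,7pm,6pm,5pm,2pm,1pm) (5pm,7pm,6pm,1pm,2pm,4pm) (5pm,7pm,6pm,2pm,1pm,4pm) (5pm,7pm,6pm,4pm,1pm,2pm) (5pm,7pm,6pm,4pm,2pm,1pm) — 8.
Demo=4pm: (5pm,7pm,6pm,1pm,2pm,3pm) (5pm,7pm,6pm,1pm,3pm,2pm) (5pm,7pm,6pm,2pm,1pm,3pm) (5pm,7pm,6pm,2pm,3pm,1pm) (5pm,7pm,6pm,3pm,1pm,2pm) (5pm,7pm,6pm,3pm,2pm,1pm) — 6.
Summing: 4 + 8 + 6 = 18.

18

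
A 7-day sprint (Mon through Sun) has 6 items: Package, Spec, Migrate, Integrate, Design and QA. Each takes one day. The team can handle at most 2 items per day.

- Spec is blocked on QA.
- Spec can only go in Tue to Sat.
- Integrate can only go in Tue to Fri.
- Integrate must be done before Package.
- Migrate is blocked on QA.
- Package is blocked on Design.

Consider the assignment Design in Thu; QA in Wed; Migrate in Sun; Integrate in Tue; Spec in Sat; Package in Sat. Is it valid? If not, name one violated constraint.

Integrate must be done before Package — holds.
Spec is blocked on QA — holds.
Spec can only go in Tue to Sat — holds.
Migrate is blocked on QA — holds.
Integrate can only go in Tue to Fri — holds.
Package is blocked on Design — holds.
The team can handle at most 2 items per day — holds.

Yes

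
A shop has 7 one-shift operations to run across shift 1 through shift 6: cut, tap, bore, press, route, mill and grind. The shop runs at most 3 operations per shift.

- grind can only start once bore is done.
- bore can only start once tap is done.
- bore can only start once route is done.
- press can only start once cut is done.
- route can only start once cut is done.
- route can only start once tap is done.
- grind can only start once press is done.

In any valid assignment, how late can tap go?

shift 3

Downstream work caps tap at shift 3.
tap at shift 3 is achievable: cut -> shift 1, press -> shift 2, route -> shift 4, tap -> shift 3, mill -> shift 1, bore -> shift 5, grind -> shift 6.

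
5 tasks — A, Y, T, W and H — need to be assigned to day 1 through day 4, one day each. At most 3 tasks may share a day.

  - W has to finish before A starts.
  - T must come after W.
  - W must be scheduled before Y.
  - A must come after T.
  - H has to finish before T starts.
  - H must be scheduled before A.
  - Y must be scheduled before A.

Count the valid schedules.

Splitting on A: it can be day 3 (1), day 4 (8). Listing each branch's schedules as (Y, T, W, H) by day number:
A=day 3: (2,2,1,1) — 1.
A=day 4: (2,2,1,1) (2,3,1,1) (2,3,1,2) (3,2,1,1) (3,3,1,1) (3,3,1,2) (3,3,2,1) (3,3,2,2) — 8.
Summing: 1 + 8 = 9.

9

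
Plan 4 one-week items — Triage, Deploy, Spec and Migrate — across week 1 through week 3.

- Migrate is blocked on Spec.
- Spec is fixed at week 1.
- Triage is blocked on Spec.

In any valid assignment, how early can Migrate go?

week 2

Precedence pushes Migrate to at least week 2.
Migrate at week 2 is achievable: Triage in week 2; Spec in week 1; Migrate in week 2; Deploy in week 1.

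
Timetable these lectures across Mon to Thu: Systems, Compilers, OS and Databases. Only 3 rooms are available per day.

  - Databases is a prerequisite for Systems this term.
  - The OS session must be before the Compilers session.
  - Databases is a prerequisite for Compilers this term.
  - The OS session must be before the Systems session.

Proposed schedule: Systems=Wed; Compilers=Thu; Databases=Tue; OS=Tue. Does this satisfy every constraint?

Yes, all constraints hold

Databases is a prerequisite for Compilers this term — holds.
Databases is a prerequisite for Systems this term — holds.
The OS session must be before the Systems session — holds.
Only 3 rooms are available per day — holds.
The OS session must be before the Compilers session — holds.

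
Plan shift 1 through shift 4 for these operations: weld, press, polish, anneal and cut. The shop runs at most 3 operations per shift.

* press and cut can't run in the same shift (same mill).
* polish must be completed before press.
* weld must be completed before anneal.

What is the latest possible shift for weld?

Downstream work caps weld at shift 3.
weld at shift 3 is achievable: polish in shift 1, weld in shift 3, cut in shift 1, press in shift 2, anneal in shift 4.

shift 3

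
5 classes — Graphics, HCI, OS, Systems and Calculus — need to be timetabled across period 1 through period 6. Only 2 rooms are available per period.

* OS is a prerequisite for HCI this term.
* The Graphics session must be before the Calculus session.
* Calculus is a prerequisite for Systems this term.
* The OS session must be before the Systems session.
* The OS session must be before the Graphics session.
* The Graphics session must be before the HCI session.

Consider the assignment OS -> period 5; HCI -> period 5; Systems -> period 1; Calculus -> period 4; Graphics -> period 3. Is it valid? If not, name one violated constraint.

The Graphics session must be before the Calculus session — holds.
The OS session must be before the Graphics session — violated.
Calculus is a prerequisite for Systems this term — violated.
The Graphics session must be before the HCI session — holds.
The OS session must be before the Systems session — violated.
Only 2 rooms are available per period — holds.
OS is a prerequisite for HCI this term — violated.

No — it violates: The OS session must be before the Systems session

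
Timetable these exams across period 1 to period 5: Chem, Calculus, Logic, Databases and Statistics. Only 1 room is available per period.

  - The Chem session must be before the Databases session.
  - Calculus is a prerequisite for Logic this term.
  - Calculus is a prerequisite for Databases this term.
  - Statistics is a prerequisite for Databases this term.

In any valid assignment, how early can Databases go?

Precedence pushes Databases to at least period 2.
Databases at period 4 is achievable: Databases in period 4, Calculus in period 1, Statistics in period 3, Logic in period 5, Chem in period 2.
Nothing earlier works — the capacity limit rule out every period before period 4.

period 4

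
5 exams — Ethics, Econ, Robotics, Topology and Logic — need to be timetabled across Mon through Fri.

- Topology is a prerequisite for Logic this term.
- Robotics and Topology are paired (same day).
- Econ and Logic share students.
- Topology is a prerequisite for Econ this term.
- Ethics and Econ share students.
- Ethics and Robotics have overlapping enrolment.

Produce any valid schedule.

Robotics -> Mon, Ethics -> Wed, Econ -> Tue, Logic -> Wed, Topology -> Mon

Checking: Topology(Mon) before Logic(Wed); Topology(Mon) before Econ(Tue); Econ(Tue) != Logic(Wed); Ethics(Wed) != Econ(Tue); Ethics(Wed) != Robotics(Mon); Robotics = Topology = Mon.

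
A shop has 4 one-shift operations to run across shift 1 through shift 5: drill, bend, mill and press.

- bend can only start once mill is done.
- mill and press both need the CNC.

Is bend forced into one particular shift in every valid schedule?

No

bend can be shift 2 (e.g. press=shift 2; bend=shift 2; drill=shift 1; mill=shift 1) or shift 3 (e.g. drill in shift 1; bend in shift 3; mill in shift 1; press in shift 2).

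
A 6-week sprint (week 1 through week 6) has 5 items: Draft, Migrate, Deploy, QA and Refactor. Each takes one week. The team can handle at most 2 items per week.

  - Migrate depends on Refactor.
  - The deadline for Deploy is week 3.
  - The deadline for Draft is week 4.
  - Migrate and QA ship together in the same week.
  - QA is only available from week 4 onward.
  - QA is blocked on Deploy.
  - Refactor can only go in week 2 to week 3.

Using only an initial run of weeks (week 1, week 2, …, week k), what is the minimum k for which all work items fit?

The precedence chain requires at least 2 distinct weeks.
With at most 2 per week and 5 work items, at least 3 weeks are needed.
QA can't be placed before week 4, so the schedule must run through at least week 4.
4 works (last occupied week: week 4): for example Refactor=week 2; Deploy=week 1; QA=week 4; Draft=week 1; Migrate=week 4.

4 weeks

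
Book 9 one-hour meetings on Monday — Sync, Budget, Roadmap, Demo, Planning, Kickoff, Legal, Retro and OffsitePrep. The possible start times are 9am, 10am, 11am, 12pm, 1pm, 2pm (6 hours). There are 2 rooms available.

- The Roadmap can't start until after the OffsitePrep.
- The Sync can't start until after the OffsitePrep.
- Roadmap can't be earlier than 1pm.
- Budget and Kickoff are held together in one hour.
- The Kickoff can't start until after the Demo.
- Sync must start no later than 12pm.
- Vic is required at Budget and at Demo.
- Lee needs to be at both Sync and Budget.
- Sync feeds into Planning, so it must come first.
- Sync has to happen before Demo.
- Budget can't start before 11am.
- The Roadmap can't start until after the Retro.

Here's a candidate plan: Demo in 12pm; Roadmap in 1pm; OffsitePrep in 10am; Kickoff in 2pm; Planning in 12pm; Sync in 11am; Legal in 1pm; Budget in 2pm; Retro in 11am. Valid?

Budget and Kickoff are held together in one hour — holds.
Lee needs to be at both Sync and Budget — holds.
There are 2 rooms available — holds.
Sync feeds into Planning, so it must come first — holds.
Sync has to happen before Demo — holds.
The Kickoff can't start until after the Demo — holds.
The Roadmap can't start until after the Retro — holds.
The Sync can't start until after the OffsitePrep — holds.
Roadmap can't be earlier than 1pm — holds.
Vic is required at Budget and at Demo — holds.
The Roadmap can't start until after the OffsitePrep — holds.
Sync must start no later than 12pm — holds.
Budget can't start before 11am — holds.

Valid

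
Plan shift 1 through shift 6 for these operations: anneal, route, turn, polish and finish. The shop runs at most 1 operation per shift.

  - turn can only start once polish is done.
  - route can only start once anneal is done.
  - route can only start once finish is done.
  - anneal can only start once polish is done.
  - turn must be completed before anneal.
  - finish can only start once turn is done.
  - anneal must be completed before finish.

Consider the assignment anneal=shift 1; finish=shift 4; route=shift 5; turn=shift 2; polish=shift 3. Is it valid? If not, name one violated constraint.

No — it violates: anneal can only start once polish is done

turn can only start once polish is done — violated.
anneal can only start once polish is done — violated.
route can only start once finish is done — holds.
finish can only start once turn is done — holds.
turn must be completed before anneal — violated.
anneal must be completed before finish — holds.
The shop runs at most 1 operation per shift — holds.
route can only start once anneal is done — holds.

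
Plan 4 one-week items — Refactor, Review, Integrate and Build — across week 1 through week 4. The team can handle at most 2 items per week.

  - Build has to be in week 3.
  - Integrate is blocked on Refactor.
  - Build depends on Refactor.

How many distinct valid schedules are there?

Splitting on Refactor: it can be week 1 (11), week 2 (7). Listing each branch's schedules as (Review, Integrate, Build) by week number:
Refactor=week 1: (1,2,3) (1,3,3) (1,4,3) (2,2,3) (2,3,3) (2,4,3) (3,2,3) (3,4,3) (4,2,3) (4,3,3) (4,4,3) — 11.
Refactor=week 2: (1,3,3) (1,4,3) (2,3,3) (2,4,3) (3,4,3) (4,3,3) (4,4,3) — 7.
Summing: 11 + 7 = 18.

18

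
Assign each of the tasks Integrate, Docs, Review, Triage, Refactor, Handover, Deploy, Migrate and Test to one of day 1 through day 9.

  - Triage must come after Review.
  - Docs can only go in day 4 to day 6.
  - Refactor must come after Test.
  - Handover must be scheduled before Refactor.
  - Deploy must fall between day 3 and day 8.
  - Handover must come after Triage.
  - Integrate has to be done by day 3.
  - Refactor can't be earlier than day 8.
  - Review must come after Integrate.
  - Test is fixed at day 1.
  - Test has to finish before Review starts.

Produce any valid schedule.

Migrate=day 1, Triage=day 3, Test=day 1, Handover=day 4, Integrate=day 1, Refactor=day 8, Docs=day 4, Deploy=day 3, Review=day 2

Checking: Integrate(day 1) before Review(day 2); Handover(day 4) before Refactor(day 8); Review(day 2) before Triage(day 3); Test(day 1) before Review(day 2); Test(day 1) before Refactor(day 8); Triage(day 3) before Handover(day 4); Docs=day 4 in [day 4,day 6]; Integrate=day 1 in [day 1,day 3]; Refactor=day 8 in [day 8,day 9]; Deploy=day 3 in [day 3,day 8]; Test=day 1 in [day 1,day 1].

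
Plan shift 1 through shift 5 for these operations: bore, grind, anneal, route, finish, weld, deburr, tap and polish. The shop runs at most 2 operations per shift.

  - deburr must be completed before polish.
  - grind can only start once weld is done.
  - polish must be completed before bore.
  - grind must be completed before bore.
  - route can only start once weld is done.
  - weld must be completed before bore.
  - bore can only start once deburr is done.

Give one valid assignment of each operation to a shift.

deburr=shift 1, polish=shift 2, grind=shift 2, weld=shift 1, finish=shift 4, route=shift 3, anneal=shift 4, tap=shift 5, bore=shift 3

Checking: weld(shift 1) before bore(shift 3); deburr(shift 1) before polish(shift 2); weld(shift 1) before route(shift 3); polish(shift 2) before bore(shift 3); grind(shift 2) before bore(shift 3); weld(shift 1) before grind(shift 2); deburr(shift 1) before bore(shift 3); max 2 per shift (cap 2).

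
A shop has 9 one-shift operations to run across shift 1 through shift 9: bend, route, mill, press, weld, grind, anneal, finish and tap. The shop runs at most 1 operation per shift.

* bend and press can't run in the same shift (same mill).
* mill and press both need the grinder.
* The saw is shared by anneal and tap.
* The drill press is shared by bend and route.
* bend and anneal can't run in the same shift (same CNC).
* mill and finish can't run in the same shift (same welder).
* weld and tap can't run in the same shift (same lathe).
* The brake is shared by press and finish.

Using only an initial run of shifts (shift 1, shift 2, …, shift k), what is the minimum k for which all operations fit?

With at most 1 per shift and 9 operations, at least 9 shifts are needed.
9 works (last occupied shift: shift 9): for example press=shift 4; bend=shift 1; route=shift 2; anneal=shift 7; finish=shift 8; mill=shift 3; weld=shift 5; tap=shift 9; grind=shift 6.

9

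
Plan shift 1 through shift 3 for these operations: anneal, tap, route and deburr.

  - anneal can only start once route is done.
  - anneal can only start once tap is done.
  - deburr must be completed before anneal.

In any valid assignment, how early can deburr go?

Downstream work caps deburr at shift 2.
deburr at shift 1 is achievable: route=shift 1; anneal=shift 2; deburr=shift 1; tap=shift 1.

shift 1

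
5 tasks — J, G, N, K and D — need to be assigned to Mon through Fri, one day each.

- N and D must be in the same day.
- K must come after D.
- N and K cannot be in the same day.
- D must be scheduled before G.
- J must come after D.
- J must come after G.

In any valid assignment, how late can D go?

Wed

Downstream work caps D at Wed.
D at Wed is achievable: G -> Thu, N -> Wed, J -> Fri, K -> Thu, D -> Wed.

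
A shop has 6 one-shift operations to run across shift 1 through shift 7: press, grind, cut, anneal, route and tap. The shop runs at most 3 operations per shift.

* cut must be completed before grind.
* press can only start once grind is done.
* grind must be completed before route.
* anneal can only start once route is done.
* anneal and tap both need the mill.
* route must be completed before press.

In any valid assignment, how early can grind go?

shift 2

Precedence pushes grind to at least shift 2; downstream work caps grind at shift 5.
grind at shift 2 is achievable: anneal=shift 4, route=shift 3, grind=shift 2, press=shift 4, cut=shift 1, tap=shift 1.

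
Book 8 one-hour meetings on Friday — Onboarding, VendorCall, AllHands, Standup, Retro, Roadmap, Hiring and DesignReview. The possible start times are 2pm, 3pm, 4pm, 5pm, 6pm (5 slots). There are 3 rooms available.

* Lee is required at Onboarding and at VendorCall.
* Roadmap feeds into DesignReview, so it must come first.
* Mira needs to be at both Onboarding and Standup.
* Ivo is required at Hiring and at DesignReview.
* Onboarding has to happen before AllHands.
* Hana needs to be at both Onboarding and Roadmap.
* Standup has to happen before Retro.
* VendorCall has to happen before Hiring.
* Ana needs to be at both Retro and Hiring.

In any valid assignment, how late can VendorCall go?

5pm

Downstream work caps VendorCall at 5pm.
VendorCall at 5pm is achievable: DesignReview in 4pm; Onboarding in 2pm; AllHands in 3pm; VendorCall in 5pm; Roadmap in 3pm; Hiring in 6pm; Retro in 4pm; Standup in 3pm.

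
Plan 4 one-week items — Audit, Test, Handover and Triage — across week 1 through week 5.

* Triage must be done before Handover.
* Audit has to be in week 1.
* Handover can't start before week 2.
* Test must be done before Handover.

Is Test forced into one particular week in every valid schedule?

No

Test can be week 1 (e.g. Handover -> week 2; Test -> week 1; Triage -> week 1; Audit -> week 1) or week 2 (e.g. Test=week 2; Triage=week 1; Handover=week 3; Audit=week 1).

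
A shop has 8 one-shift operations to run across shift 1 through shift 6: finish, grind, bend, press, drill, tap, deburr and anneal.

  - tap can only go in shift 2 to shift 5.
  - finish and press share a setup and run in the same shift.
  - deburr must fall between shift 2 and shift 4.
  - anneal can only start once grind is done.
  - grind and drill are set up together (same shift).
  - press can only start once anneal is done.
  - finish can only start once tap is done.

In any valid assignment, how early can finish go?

shift 3

Precedence pushes finish to at least shift 3.
finish at shift 3 is achievable: finish in shift 3; grind in shift 1; press in shift 3; deburr in shift 2; tap in shift 2; bend in shift 1; drill in shift 1; anneal in shift 2.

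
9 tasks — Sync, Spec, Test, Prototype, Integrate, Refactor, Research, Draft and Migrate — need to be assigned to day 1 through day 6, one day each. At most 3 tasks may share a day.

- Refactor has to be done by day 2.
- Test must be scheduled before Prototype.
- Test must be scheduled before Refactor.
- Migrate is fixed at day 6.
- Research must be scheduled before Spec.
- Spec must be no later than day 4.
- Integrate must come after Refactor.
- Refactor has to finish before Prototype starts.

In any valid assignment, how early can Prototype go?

Precedence pushes Prototype to at least day 3.
Prototype at day 3 is achievable: Draft in day 2, Migrate in day 6, Sync in day 1, Research in day 1, Prototype in day 3, Spec in day 2, Refactor in day 2, Integrate in day 3, Test in day 1.

day 3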